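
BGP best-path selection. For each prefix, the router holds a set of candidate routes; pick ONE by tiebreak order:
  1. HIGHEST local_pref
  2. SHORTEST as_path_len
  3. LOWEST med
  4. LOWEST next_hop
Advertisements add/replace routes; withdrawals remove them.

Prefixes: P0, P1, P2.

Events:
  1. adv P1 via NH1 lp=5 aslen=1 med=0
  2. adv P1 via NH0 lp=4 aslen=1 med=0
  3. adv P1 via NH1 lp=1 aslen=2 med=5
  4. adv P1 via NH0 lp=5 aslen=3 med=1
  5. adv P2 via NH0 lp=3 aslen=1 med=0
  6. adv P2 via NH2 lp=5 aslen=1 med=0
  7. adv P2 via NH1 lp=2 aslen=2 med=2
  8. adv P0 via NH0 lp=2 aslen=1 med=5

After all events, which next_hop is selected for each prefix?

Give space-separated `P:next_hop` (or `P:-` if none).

Answer: P0:NH0 P1:NH0 P2:NH2

Derivation:
Op 1: best P0=- P1=NH1 P2=-
Op 2: best P0=- P1=NH1 P2=-
Op 3: best P0=- P1=NH0 P2=-
Op 4: best P0=- P1=NH0 P2=-
Op 5: best P0=- P1=NH0 P2=NH0
Op 6: best P0=- P1=NH0 P2=NH2
Op 7: best P0=- P1=NH0 P2=NH2
Op 8: best P0=NH0 P1=NH0 P2=NH2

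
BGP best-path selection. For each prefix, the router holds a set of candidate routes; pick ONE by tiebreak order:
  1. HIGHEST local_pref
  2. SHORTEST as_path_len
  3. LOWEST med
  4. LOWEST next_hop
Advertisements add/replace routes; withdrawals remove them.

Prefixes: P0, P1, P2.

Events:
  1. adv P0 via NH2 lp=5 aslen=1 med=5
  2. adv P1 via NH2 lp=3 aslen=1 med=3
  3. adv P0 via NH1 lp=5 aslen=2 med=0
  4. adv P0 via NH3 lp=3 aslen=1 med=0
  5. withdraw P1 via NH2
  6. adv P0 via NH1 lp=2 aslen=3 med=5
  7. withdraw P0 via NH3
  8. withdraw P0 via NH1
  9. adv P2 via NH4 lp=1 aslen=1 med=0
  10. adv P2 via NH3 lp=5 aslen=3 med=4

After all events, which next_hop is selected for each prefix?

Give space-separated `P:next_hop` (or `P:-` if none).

Answer: P0:NH2 P1:- P2:NH3

Derivation:
Op 1: best P0=NH2 P1=- P2=-
Op 2: best P0=NH2 P1=NH2 P2=-
Op 3: best P0=NH2 P1=NH2 P2=-
Op 4: best P0=NH2 P1=NH2 P2=-
Op 5: best P0=NH2 P1=- P2=-
Op 6: best P0=NH2 P1=- P2=-
Op 7: best P0=NH2 P1=- P2=-
Op 8: best P0=NH2 P1=- P2=-
Op 9: best P0=NH2 P1=- P2=NH4
Op 10: best P0=NH2 P1=- P2=NH3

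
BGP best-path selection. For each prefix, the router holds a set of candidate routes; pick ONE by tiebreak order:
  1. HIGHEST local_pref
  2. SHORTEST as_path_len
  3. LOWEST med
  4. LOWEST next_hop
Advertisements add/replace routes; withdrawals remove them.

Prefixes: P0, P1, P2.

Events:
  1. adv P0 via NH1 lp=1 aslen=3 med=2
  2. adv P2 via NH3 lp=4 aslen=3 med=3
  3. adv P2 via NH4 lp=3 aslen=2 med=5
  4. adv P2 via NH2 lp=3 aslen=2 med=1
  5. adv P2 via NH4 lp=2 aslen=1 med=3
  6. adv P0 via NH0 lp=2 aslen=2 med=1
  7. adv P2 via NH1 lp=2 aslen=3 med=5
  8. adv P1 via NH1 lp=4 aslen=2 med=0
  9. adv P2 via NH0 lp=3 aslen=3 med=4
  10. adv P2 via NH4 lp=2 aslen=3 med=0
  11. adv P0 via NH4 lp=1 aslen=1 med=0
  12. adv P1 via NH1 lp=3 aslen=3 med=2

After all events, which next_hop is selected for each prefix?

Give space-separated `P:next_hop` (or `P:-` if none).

Op 1: best P0=NH1 P1=- P2=-
Op 2: best P0=NH1 P1=- P2=NH3
Op 3: best P0=NH1 P1=- P2=NH3
Op 4: best P0=NH1 P1=- P2=NH3
Op 5: best P0=NH1 P1=- P2=NH3
Op 6: best P0=NH0 P1=- P2=NH3
Op 7: best P0=NH0 P1=- P2=NH3
Op 8: best P0=NH0 P1=NH1 P2=NH3
Op 9: best P0=NH0 P1=NH1 P2=NH3
Op 10: best P0=NH0 P1=NH1 P2=NH3
Op 11: best P0=NH0 P1=NH1 P2=NH3
Op 12: best P0=NH0 P1=NH1 P2=NH3

Answer: P0:NH0 P1:NH1 P2:NH3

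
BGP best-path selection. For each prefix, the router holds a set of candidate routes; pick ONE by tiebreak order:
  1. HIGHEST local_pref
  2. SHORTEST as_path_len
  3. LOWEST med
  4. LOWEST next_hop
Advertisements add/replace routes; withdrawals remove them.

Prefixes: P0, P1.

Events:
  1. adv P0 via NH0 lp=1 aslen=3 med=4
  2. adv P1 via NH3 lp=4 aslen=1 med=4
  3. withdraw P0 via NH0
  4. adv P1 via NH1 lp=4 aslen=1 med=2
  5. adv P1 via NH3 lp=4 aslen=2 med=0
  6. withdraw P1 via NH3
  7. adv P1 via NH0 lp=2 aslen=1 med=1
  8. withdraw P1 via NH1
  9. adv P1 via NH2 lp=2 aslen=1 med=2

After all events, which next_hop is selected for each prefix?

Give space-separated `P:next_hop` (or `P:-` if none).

Op 1: best P0=NH0 P1=-
Op 2: best P0=NH0 P1=NH3
Op 3: best P0=- P1=NH3
Op 4: best P0=- P1=NH1
Op 5: best P0=- P1=NH1
Op 6: best P0=- P1=NH1
Op 7: best P0=- P1=NH1
Op 8: best P0=- P1=NH0
Op 9: best P0=- P1=NH0

Answer: P0:- P1:NH0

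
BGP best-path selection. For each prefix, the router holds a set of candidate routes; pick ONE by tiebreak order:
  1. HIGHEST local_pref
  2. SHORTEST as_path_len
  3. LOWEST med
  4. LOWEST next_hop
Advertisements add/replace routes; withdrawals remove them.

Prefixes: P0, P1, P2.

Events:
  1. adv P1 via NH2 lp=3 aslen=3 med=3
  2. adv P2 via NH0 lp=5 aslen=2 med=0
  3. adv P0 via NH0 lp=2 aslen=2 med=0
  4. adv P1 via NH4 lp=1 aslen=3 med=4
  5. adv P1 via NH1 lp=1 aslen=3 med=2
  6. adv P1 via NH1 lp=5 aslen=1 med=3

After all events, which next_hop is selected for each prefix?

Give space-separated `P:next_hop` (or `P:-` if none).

Op 1: best P0=- P1=NH2 P2=-
Op 2: best P0=- P1=NH2 P2=NH0
Op 3: best P0=NH0 P1=NH2 P2=NH0
Op 4: best P0=NH0 P1=NH2 P2=NH0
Op 5: best P0=NH0 P1=NH2 P2=NH0
Op 6: best P0=NH0 P1=NH1 P2=NH0

Answer: P0:NH0 P1:NH1 P2:NH0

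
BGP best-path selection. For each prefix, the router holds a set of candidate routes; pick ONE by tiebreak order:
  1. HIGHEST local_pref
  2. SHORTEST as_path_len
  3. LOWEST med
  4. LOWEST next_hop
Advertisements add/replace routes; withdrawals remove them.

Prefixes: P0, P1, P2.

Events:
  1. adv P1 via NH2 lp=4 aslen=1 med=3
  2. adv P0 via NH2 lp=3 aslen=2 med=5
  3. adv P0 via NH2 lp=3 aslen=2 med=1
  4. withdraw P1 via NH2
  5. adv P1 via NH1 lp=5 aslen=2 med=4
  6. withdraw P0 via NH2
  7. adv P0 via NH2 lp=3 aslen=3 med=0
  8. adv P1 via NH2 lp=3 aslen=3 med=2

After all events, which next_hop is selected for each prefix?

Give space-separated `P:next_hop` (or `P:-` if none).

Answer: P0:NH2 P1:NH1 P2:-

Derivation:
Op 1: best P0=- P1=NH2 P2=-
Op 2: best P0=NH2 P1=NH2 P2=-
Op 3: best P0=NH2 P1=NH2 P2=-
Op 4: best P0=NH2 P1=- P2=-
Op 5: best P0=NH2 P1=NH1 P2=-
Op 6: best P0=- P1=NH1 P2=-
Op 7: best P0=NH2 P1=NH1 P2=-
Op 8: best P0=NH2 P1=NH1 P2=-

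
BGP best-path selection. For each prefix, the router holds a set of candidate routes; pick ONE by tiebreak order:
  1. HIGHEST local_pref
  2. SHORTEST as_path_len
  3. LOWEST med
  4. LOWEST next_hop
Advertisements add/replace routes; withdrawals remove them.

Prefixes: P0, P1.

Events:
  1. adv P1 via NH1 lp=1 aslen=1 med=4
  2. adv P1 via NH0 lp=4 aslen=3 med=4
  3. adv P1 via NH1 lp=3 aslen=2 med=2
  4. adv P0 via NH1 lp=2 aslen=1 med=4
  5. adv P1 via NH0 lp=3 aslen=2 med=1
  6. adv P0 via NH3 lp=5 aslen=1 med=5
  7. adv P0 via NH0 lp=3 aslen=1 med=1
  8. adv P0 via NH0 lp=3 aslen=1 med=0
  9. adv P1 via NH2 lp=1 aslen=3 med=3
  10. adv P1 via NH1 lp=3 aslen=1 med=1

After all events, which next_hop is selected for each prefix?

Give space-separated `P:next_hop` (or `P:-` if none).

Op 1: best P0=- P1=NH1
Op 2: best P0=- P1=NH0
Op 3: best P0=- P1=NH0
Op 4: best P0=NH1 P1=NH0
Op 5: best P0=NH1 P1=NH0
Op 6: best P0=NH3 P1=NH0
Op 7: best P0=NH3 P1=NH0
Op 8: best P0=NH3 P1=NH0
Op 9: best P0=NH3 P1=NH0
Op 10: best P0=NH3 P1=NH1

Answer: P0:NH3 P1:NH1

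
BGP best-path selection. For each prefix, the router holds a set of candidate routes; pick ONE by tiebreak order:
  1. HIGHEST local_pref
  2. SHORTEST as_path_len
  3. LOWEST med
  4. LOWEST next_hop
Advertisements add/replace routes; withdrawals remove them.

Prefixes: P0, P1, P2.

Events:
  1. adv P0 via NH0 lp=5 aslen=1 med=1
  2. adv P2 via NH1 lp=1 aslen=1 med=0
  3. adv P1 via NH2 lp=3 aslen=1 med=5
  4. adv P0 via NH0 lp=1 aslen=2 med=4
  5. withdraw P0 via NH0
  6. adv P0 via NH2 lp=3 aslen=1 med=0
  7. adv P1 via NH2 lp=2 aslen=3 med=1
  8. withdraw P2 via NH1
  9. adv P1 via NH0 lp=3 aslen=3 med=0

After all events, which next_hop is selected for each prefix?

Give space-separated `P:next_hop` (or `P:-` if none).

Op 1: best P0=NH0 P1=- P2=-
Op 2: best P0=NH0 P1=- P2=NH1
Op 3: best P0=NH0 P1=NH2 P2=NH1
Op 4: best P0=NH0 P1=NH2 P2=NH1
Op 5: best P0=- P1=NH2 P2=NH1
Op 6: best P0=NH2 P1=NH2 P2=NH1
Op 7: best P0=NH2 P1=NH2 P2=NH1
Op 8: best P0=NH2 P1=NH2 P2=-
Op 9: best P0=NH2 P1=NH0 P2=-

Answer: P0:NH2 P1:NH0 P2:-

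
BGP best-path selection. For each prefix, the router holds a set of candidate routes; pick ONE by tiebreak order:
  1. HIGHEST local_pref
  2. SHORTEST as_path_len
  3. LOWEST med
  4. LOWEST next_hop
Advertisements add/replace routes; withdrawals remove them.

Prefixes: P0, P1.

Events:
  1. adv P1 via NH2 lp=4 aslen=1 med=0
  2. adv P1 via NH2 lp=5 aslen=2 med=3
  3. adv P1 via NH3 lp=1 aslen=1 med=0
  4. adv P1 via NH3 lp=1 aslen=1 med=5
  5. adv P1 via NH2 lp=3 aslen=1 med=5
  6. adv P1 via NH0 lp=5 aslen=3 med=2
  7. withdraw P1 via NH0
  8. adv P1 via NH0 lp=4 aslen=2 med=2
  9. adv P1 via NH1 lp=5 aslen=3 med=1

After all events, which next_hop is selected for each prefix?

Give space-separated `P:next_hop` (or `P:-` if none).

Op 1: best P0=- P1=NH2
Op 2: best P0=- P1=NH2
Op 3: best P0=- P1=NH2
Op 4: best P0=- P1=NH2
Op 5: best P0=- P1=NH2
Op 6: best P0=- P1=NH0
Op 7: best P0=- P1=NH2
Op 8: best P0=- P1=NH0
Op 9: best P0=- P1=NH1

Answer: P0:- P1:NH1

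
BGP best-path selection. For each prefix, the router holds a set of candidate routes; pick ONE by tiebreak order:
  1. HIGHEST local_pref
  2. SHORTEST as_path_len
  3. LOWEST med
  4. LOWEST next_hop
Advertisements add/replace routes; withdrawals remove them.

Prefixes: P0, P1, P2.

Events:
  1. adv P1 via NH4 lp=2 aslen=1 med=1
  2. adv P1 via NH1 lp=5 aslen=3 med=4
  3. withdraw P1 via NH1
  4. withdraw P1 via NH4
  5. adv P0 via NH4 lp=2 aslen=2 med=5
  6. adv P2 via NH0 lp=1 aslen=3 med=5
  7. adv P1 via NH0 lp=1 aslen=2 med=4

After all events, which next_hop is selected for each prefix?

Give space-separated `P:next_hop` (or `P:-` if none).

Answer: P0:NH4 P1:NH0 P2:NH0

Derivation:
Op 1: best P0=- P1=NH4 P2=-
Op 2: best P0=- P1=NH1 P2=-
Op 3: best P0=- P1=NH4 P2=-
Op 4: best P0=- P1=- P2=-
Op 5: best P0=NH4 P1=- P2=-
Op 6: best P0=NH4 P1=- P2=NH0
Op 7: best P0=NH4 P1=NH0 P2=NH0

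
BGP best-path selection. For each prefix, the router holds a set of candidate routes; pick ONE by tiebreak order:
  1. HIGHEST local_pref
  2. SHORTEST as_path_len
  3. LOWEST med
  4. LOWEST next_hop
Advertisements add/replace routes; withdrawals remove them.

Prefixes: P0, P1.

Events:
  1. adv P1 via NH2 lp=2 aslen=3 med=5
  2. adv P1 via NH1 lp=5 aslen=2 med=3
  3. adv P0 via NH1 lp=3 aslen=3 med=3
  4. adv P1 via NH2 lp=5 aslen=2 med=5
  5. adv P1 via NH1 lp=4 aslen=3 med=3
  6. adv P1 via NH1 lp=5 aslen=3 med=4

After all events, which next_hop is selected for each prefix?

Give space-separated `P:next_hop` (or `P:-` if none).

Op 1: best P0=- P1=NH2
Op 2: best P0=- P1=NH1
Op 3: best P0=NH1 P1=NH1
Op 4: best P0=NH1 P1=NH1
Op 5: best P0=NH1 P1=NH2
Op 6: best P0=NH1 P1=NH2

Answer: P0:NH1 P1:NH2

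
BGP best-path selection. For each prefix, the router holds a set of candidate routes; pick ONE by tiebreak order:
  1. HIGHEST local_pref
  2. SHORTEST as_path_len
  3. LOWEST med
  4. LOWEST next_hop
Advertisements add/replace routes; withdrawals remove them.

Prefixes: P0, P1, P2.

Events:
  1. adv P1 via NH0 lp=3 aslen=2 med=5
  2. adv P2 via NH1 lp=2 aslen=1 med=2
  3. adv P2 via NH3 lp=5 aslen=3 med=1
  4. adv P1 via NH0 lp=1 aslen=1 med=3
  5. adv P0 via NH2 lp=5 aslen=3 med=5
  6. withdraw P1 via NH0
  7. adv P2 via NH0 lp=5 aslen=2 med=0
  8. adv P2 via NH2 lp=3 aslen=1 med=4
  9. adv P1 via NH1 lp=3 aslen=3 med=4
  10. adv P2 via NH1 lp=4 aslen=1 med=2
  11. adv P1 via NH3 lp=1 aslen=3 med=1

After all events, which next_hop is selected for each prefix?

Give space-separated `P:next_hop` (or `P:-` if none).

Op 1: best P0=- P1=NH0 P2=-
Op 2: best P0=- P1=NH0 P2=NH1
Op 3: best P0=- P1=NH0 P2=NH3
Op 4: best P0=- P1=NH0 P2=NH3
Op 5: best P0=NH2 P1=NH0 P2=NH3
Op 6: best P0=NH2 P1=- P2=NH3
Op 7: best P0=NH2 P1=- P2=NH0
Op 8: best P0=NH2 P1=- P2=NH0
Op 9: best P0=NH2 P1=NH1 P2=NH0
Op 10: best P0=NH2 P1=NH1 P2=NH0
Op 11: best P0=NH2 P1=NH1 P2=NH0

Answer: P0:NH2 P1:NH1 P2:NH0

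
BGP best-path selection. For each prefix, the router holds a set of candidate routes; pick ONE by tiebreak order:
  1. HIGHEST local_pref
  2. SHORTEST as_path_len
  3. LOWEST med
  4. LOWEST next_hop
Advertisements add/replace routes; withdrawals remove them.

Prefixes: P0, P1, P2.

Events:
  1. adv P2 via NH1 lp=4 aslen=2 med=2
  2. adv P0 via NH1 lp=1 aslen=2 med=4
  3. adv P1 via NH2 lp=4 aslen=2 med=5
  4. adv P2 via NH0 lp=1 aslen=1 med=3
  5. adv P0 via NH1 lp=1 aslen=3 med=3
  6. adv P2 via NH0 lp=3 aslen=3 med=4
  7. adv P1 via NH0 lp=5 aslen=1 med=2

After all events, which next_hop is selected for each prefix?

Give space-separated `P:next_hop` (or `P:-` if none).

Answer: P0:NH1 P1:NH0 P2:NH1

Derivation:
Op 1: best P0=- P1=- P2=NH1
Op 2: best P0=NH1 P1=- P2=NH1
Op 3: best P0=NH1 P1=NH2 P2=NH1
Op 4: best P0=NH1 P1=NH2 P2=NH1
Op 5: best P0=NH1 P1=NH2 P2=NH1
Op 6: best P0=NH1 P1=NH2 P2=NH1
Op 7: best P0=NH1 P1=NH0 P2=NH1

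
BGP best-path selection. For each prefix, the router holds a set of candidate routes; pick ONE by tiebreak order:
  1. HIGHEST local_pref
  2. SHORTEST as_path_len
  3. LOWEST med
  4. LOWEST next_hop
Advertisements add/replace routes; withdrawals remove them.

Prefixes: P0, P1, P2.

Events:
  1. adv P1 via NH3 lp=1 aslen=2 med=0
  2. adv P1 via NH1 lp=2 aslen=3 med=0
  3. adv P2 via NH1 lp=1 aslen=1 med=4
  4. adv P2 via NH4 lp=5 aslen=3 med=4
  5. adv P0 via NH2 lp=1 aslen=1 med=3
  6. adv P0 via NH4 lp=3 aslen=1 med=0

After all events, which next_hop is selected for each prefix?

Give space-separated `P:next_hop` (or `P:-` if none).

Answer: P0:NH4 P1:NH1 P2:NH4

Derivation:
Op 1: best P0=- P1=NH3 P2=-
Op 2: best P0=- P1=NH1 P2=-
Op 3: best P0=- P1=NH1 P2=NH1
Op 4: best P0=- P1=NH1 P2=NH4
Op 5: best P0=NH2 P1=NH1 P2=NH4
Op 6: best P0=NH4 P1=NH1 P2=NH4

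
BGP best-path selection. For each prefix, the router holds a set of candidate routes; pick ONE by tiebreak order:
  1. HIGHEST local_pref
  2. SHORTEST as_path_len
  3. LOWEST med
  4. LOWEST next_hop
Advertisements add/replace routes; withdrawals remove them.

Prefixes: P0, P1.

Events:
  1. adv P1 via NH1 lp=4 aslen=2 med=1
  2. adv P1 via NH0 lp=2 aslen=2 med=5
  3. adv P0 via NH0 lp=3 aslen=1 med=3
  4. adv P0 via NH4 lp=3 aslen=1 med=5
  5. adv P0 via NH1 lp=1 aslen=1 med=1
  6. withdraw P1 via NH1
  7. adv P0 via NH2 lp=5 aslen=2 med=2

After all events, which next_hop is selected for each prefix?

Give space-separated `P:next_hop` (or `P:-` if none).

Op 1: best P0=- P1=NH1
Op 2: best P0=- P1=NH1
Op 3: best P0=NH0 P1=NH1
Op 4: best P0=NH0 P1=NH1
Op 5: best P0=NH0 P1=NH1
Op 6: best P0=NH0 P1=NH0
Op 7: best P0=NH2 P1=NH0

Answer: P0:NH2 P1:NH0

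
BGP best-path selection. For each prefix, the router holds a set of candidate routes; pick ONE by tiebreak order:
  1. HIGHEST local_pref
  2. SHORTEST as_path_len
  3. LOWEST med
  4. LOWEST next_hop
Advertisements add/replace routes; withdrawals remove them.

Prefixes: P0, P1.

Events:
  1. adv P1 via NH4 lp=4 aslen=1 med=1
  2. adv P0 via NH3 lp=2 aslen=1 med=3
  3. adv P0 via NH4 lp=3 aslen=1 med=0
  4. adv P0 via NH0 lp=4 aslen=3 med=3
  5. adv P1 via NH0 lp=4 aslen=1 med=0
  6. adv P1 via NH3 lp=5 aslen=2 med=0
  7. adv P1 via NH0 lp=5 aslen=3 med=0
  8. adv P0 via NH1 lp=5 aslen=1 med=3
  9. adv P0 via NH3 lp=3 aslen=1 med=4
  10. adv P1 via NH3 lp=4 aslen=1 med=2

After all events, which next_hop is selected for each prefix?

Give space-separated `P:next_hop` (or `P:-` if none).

Answer: P0:NH1 P1:NH0

Derivation:
Op 1: best P0=- P1=NH4
Op 2: best P0=NH3 P1=NH4
Op 3: best P0=NH4 P1=NH4
Op 4: best P0=NH0 P1=NH4
Op 5: best P0=NH0 P1=NH0
Op 6: best P0=NH0 P1=NH3
Op 7: best P0=NH0 P1=NH3
Op 8: best P0=NH1 P1=NH3
Op 9: best P0=NH1 P1=NH3
Op 10: best P0=NH1 P1=NH0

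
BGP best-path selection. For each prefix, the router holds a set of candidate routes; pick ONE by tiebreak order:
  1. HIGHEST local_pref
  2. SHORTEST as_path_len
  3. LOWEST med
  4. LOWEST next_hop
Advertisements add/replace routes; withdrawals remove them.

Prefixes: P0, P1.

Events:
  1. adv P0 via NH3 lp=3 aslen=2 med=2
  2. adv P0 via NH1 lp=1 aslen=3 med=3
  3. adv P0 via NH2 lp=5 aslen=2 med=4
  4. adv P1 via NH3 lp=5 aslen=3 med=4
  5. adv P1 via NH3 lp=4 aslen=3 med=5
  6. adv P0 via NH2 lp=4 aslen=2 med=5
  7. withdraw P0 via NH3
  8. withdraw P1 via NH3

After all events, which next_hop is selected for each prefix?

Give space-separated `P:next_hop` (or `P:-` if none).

Answer: P0:NH2 P1:-

Derivation:
Op 1: best P0=NH3 P1=-
Op 2: best P0=NH3 P1=-
Op 3: best P0=NH2 P1=-
Op 4: best P0=NH2 P1=NH3
Op 5: best P0=NH2 P1=NH3
Op 6: best P0=NH2 P1=NH3
Op 7: best P0=NH2 P1=NH3
Op 8: best P0=NH2 P1=-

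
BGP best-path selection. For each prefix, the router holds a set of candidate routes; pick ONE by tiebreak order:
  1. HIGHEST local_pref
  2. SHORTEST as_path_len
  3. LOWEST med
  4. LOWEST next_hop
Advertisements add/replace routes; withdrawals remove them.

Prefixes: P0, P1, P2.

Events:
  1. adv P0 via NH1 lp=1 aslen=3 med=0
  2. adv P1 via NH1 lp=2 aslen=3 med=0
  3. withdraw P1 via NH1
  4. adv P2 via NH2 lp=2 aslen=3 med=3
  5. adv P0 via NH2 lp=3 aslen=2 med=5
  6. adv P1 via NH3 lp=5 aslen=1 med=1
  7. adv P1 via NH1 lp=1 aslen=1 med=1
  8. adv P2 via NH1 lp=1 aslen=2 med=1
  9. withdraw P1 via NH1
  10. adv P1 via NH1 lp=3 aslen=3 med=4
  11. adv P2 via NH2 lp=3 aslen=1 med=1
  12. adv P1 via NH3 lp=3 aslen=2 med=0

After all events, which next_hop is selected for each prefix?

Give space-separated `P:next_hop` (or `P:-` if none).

Answer: P0:NH2 P1:NH3 P2:NH2

Derivation:
Op 1: best P0=NH1 P1=- P2=-
Op 2: best P0=NH1 P1=NH1 P2=-
Op 3: best P0=NH1 P1=- P2=-
Op 4: best P0=NH1 P1=- P2=NH2
Op 5: best P0=NH2 P1=- P2=NH2
Op 6: best P0=NH2 P1=NH3 P2=NH2
Op 7: best P0=NH2 P1=NH3 P2=NH2
Op 8: best P0=NH2 P1=NH3 P2=NH2
Op 9: best P0=NH2 P1=NH3 P2=NH2
Op 10: best P0=NH2 P1=NH3 P2=NH2
Op 11: best P0=NH2 P1=NH3 P2=NH2
Op 12: best P0=NH2 P1=NH3 P2=NH2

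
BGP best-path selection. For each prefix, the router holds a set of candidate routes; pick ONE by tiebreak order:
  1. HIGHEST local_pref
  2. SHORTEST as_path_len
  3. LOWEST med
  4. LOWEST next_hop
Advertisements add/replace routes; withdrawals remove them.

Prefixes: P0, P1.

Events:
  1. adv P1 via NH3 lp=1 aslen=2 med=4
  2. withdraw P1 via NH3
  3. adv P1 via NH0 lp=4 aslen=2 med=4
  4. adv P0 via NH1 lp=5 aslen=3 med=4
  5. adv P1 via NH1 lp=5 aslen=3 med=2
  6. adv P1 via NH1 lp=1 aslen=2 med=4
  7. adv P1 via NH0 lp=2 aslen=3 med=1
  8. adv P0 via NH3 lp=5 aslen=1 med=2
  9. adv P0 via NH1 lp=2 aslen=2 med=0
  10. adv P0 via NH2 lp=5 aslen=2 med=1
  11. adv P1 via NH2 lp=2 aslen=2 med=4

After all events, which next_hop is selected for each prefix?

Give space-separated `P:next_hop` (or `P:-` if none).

Answer: P0:NH3 P1:NH2

Derivation:
Op 1: best P0=- P1=NH3
Op 2: best P0=- P1=-
Op 3: best P0=- P1=NH0
Op 4: best P0=NH1 P1=NH0
Op 5: best P0=NH1 P1=NH1
Op 6: best P0=NH1 P1=NH0
Op 7: best P0=NH1 P1=NH0
Op 8: best P0=NH3 P1=NH0
Op 9: best P0=NH3 P1=NH0
Op 10: best P0=NH3 P1=NH0
Op 11: best P0=NH3 P1=NH2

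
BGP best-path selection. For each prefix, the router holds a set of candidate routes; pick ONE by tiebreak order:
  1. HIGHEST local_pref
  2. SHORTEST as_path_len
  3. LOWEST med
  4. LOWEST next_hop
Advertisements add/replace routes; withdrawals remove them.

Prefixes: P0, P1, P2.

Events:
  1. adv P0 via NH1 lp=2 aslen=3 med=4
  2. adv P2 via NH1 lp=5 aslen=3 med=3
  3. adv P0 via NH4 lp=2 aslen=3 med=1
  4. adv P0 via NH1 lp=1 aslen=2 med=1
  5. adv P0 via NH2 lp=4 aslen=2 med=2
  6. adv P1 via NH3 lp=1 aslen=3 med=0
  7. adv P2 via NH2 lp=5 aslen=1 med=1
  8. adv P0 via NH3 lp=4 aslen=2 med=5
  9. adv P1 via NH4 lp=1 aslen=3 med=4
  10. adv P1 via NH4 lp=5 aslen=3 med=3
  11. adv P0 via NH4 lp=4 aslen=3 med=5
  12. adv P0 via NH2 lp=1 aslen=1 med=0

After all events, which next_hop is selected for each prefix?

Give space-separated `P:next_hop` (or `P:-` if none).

Op 1: best P0=NH1 P1=- P2=-
Op 2: best P0=NH1 P1=- P2=NH1
Op 3: best P0=NH4 P1=- P2=NH1
Op 4: best P0=NH4 P1=- P2=NH1
Op 5: best P0=NH2 P1=- P2=NH1
Op 6: best P0=NH2 P1=NH3 P2=NH1
Op 7: best P0=NH2 P1=NH3 P2=NH2
Op 8: best P0=NH2 P1=NH3 P2=NH2
Op 9: best P0=NH2 P1=NH3 P2=NH2
Op 10: best P0=NH2 P1=NH4 P2=NH2
Op 11: best P0=NH2 P1=NH4 P2=NH2
Op 12: best P0=NH3 P1=NH4 P2=NH2

Answer: P0:NH3 P1:NH4 P2:NH2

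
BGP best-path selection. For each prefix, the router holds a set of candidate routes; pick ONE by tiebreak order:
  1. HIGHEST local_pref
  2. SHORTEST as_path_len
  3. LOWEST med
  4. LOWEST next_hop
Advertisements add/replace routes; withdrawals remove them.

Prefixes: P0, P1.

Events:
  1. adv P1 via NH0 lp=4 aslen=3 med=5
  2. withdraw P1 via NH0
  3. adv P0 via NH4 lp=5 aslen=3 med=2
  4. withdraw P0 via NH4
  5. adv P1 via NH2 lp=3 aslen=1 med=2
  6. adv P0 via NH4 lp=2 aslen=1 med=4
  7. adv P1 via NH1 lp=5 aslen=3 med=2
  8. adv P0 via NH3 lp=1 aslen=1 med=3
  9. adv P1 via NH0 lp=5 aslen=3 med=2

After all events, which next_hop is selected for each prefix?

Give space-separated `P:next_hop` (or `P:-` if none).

Op 1: best P0=- P1=NH0
Op 2: best P0=- P1=-
Op 3: best P0=NH4 P1=-
Op 4: best P0=- P1=-
Op 5: best P0=- P1=NH2
Op 6: best P0=NH4 P1=NH2
Op 7: best P0=NH4 P1=NH1
Op 8: best P0=NH4 P1=NH1
Op 9: best P0=NH4 P1=NH0

Answer: P0:NH4 P1:NH0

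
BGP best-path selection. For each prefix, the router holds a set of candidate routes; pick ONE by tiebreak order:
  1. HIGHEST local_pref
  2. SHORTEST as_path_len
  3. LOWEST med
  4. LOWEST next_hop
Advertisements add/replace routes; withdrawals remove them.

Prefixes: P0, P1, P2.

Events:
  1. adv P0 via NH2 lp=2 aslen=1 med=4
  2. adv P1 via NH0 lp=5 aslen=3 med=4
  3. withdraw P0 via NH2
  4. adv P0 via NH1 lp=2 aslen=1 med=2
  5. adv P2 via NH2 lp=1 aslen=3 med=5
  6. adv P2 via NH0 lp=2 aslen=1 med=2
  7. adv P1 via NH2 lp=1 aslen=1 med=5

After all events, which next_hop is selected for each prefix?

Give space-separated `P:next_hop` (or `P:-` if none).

Op 1: best P0=NH2 P1=- P2=-
Op 2: best P0=NH2 P1=NH0 P2=-
Op 3: best P0=- P1=NH0 P2=-
Op 4: best P0=NH1 P1=NH0 P2=-
Op 5: best P0=NH1 P1=NH0 P2=NH2
Op 6: best P0=NH1 P1=NH0 P2=NH0
Op 7: best P0=NH1 P1=NH0 P2=NH0

Answer: P0:NH1 P1:NH0 P2:NH0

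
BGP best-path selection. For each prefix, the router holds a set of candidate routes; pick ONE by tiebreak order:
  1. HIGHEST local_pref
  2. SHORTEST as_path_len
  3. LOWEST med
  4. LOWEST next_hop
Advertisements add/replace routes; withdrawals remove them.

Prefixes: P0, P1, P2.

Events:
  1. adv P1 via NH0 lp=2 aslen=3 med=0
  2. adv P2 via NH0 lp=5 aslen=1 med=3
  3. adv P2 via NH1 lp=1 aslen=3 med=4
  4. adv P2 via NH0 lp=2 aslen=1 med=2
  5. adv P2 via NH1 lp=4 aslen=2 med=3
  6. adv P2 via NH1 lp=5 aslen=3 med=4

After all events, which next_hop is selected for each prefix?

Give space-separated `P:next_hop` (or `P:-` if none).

Op 1: best P0=- P1=NH0 P2=-
Op 2: best P0=- P1=NH0 P2=NH0
Op 3: best P0=- P1=NH0 P2=NH0
Op 4: best P0=- P1=NH0 P2=NH0
Op 5: best P0=- P1=NH0 P2=NH1
Op 6: best P0=- P1=NH0 P2=NH1

Answer: P0:- P1:NH0 P2:NH1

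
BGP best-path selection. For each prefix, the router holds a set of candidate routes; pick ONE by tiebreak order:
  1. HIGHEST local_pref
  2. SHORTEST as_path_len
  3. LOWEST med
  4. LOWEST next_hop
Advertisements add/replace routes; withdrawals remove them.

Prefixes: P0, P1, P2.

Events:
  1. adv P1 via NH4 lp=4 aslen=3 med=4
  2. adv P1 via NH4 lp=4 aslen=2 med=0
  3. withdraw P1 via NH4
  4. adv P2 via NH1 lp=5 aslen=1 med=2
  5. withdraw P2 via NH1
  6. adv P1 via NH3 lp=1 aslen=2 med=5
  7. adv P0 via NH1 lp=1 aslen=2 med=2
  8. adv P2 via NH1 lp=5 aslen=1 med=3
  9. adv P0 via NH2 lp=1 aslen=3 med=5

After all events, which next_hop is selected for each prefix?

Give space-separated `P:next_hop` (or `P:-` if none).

Answer: P0:NH1 P1:NH3 P2:NH1

Derivation:
Op 1: best P0=- P1=NH4 P2=-
Op 2: best P0=- P1=NH4 P2=-
Op 3: best P0=- P1=- P2=-
Op 4: best P0=- P1=- P2=NH1
Op 5: best P0=- P1=- P2=-
Op 6: best P0=- P1=NH3 P2=-
Op 7: best P0=NH1 P1=NH3 P2=-
Op 8: best P0=NH1 P1=NH3 P2=NH1
Op 9: best P0=NH1 P1=NH3 P2=NH1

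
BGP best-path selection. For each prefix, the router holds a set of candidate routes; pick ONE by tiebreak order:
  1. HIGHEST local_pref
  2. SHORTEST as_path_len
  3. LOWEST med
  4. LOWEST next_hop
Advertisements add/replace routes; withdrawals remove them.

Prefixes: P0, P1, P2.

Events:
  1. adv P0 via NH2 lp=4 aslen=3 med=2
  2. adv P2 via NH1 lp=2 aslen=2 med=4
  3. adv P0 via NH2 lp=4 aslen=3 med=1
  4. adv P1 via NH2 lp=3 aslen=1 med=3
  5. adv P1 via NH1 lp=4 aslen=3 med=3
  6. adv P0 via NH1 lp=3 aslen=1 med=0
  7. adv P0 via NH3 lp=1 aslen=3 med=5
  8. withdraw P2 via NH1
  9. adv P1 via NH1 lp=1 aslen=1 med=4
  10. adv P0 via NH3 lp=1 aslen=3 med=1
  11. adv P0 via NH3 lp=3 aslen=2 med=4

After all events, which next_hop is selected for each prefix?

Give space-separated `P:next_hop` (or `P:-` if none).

Answer: P0:NH2 P1:NH2 P2:-

Derivation:
Op 1: best P0=NH2 P1=- P2=-
Op 2: best P0=NH2 P1=- P2=NH1
Op 3: best P0=NH2 P1=- P2=NH1
Op 4: best P0=NH2 P1=NH2 P2=NH1
Op 5: best P0=NH2 P1=NH1 P2=NH1
Op 6: best P0=NH2 P1=NH1 P2=NH1
Op 7: best P0=NH2 P1=NH1 P2=NH1
Op 8: best P0=NH2 P1=NH1 P2=-
Op 9: best P0=NH2 P1=NH2 P2=-
Op 10: best P0=NH2 P1=NH2 P2=-
Op 11: best P0=NH2 P1=NH2 P2=-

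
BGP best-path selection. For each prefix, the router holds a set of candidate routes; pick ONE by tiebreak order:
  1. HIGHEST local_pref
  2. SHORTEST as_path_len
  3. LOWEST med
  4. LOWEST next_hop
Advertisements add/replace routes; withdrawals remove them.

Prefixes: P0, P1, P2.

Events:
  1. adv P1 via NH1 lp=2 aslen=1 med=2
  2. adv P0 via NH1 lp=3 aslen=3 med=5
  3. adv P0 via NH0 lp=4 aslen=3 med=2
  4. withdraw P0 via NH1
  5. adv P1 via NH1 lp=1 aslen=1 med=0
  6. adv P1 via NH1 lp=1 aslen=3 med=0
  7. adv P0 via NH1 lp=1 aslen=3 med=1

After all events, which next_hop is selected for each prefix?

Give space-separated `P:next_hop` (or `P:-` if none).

Op 1: best P0=- P1=NH1 P2=-
Op 2: best P0=NH1 P1=NH1 P2=-
Op 3: best P0=NH0 P1=NH1 P2=-
Op 4: best P0=NH0 P1=NH1 P2=-
Op 5: best P0=NH0 P1=NH1 P2=-
Op 6: best P0=NH0 P1=NH1 P2=-
Op 7: best P0=NH0 P1=NH1 P2=-

Answer: P0:NH0 P1:NH1 P2:-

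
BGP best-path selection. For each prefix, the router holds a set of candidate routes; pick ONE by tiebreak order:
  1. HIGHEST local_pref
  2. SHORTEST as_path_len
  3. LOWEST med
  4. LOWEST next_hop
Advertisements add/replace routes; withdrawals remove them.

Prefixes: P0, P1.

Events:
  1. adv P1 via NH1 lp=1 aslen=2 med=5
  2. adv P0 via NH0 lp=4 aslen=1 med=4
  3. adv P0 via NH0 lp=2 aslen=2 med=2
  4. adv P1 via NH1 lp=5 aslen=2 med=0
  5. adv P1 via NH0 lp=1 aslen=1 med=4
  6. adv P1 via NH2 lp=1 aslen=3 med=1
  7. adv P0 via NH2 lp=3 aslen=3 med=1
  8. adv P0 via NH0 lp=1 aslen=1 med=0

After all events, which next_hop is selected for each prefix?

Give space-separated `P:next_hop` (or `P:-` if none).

Op 1: best P0=- P1=NH1
Op 2: best P0=NH0 P1=NH1
Op 3: best P0=NH0 P1=NH1
Op 4: best P0=NH0 P1=NH1
Op 5: best P0=NH0 P1=NH1
Op 6: best P0=NH0 P1=NH1
Op 7: best P0=NH2 P1=NH1
Op 8: best P0=NH2 P1=NH1

Answer: P0:NH2 P1:NH1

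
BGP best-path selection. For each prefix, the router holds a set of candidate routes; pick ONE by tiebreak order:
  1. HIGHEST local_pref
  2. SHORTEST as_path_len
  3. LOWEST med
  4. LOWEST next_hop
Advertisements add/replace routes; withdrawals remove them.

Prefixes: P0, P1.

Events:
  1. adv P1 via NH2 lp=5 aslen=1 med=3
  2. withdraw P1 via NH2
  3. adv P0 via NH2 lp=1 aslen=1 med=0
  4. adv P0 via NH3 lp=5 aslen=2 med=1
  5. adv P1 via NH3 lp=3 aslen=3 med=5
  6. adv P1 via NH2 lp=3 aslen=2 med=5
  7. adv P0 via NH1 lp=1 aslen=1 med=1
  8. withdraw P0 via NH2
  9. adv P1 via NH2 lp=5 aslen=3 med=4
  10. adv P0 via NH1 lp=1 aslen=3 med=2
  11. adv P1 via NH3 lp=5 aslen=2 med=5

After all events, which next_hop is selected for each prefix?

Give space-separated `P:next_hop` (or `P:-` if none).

Op 1: best P0=- P1=NH2
Op 2: best P0=- P1=-
Op 3: best P0=NH2 P1=-
Op 4: best P0=NH3 P1=-
Op 5: best P0=NH3 P1=NH3
Op 6: best P0=NH3 P1=NH2
Op 7: best P0=NH3 P1=NH2
Op 8: best P0=NH3 P1=NH2
Op 9: best P0=NH3 P1=NH2
Op 10: best P0=NH3 P1=NH2
Op 11: best P0=NH3 P1=NH3

Answer: P0:NH3 P1:NH3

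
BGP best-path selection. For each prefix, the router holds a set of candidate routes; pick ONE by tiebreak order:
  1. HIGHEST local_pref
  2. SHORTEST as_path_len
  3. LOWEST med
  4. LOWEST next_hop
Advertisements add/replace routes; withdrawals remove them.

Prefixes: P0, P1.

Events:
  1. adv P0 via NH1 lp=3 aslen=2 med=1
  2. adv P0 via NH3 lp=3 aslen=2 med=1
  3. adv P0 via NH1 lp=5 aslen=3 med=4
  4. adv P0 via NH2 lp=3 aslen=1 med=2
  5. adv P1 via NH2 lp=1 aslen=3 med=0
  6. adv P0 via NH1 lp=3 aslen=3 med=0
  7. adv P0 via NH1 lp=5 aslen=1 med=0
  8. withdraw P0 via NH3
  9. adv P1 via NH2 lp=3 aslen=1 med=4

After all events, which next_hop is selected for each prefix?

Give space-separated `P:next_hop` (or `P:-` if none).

Answer: P0:NH1 P1:NH2

Derivation:
Op 1: best P0=NH1 P1=-
Op 2: best P0=NH1 P1=-
Op 3: best P0=NH1 P1=-
Op 4: best P0=NH1 P1=-
Op 5: best P0=NH1 P1=NH2
Op 6: best P0=NH2 P1=NH2
Op 7: best P0=NH1 P1=NH2
Op 8: best P0=NH1 P1=NH2
Op 9: best P0=NH1 P1=NH2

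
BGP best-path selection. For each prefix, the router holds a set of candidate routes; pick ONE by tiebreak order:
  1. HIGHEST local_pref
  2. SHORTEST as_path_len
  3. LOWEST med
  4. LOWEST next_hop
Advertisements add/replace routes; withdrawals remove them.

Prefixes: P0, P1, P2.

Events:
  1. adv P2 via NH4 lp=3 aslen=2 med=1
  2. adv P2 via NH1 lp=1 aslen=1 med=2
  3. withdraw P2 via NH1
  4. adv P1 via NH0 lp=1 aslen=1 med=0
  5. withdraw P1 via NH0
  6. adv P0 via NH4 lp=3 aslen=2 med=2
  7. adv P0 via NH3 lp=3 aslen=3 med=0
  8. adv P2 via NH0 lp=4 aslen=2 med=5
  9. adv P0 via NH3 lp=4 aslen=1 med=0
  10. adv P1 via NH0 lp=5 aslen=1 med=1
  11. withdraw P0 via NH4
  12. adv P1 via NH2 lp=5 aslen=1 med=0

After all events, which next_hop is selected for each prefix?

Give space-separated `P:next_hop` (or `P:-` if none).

Op 1: best P0=- P1=- P2=NH4
Op 2: best P0=- P1=- P2=NH4
Op 3: best P0=- P1=- P2=NH4
Op 4: best P0=- P1=NH0 P2=NH4
Op 5: best P0=- P1=- P2=NH4
Op 6: best P0=NH4 P1=- P2=NH4
Op 7: best P0=NH4 P1=- P2=NH4
Op 8: best P0=NH4 P1=- P2=NH0
Op 9: best P0=NH3 P1=- P2=NH0
Op 10: best P0=NH3 P1=NH0 P2=NH0
Op 11: best P0=NH3 P1=NH0 P2=NH0
Op 12: best P0=NH3 P1=NH2 P2=NH0

Answer: P0:NH3 P1:NH2 P2:NH0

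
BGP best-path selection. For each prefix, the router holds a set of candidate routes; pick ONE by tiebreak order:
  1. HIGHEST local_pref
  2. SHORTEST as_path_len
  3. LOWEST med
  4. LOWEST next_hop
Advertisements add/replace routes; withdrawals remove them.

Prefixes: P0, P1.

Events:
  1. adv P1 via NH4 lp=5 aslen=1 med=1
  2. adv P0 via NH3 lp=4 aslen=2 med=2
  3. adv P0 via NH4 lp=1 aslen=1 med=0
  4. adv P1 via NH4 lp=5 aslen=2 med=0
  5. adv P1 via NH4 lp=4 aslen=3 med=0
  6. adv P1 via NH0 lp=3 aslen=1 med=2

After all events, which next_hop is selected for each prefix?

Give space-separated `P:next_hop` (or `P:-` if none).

Op 1: best P0=- P1=NH4
Op 2: best P0=NH3 P1=NH4
Op 3: best P0=NH3 P1=NH4
Op 4: best P0=NH3 P1=NH4
Op 5: best P0=NH3 P1=NH4
Op 6: best P0=NH3 P1=NH4

Answer: P0:NH3 P1:NH4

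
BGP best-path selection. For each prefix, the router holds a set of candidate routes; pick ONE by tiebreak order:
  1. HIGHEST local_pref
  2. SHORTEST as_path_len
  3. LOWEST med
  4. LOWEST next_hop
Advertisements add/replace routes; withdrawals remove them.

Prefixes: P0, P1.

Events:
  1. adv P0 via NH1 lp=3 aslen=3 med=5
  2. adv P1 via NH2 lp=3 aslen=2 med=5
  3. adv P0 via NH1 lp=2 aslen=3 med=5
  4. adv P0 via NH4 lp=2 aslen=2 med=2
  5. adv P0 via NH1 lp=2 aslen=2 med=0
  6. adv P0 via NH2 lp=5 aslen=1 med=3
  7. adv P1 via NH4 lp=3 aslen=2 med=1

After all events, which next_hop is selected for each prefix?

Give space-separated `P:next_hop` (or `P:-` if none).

Answer: P0:NH2 P1:NH4

Derivation:
Op 1: best P0=NH1 P1=-
Op 2: best P0=NH1 P1=NH2
Op 3: best P0=NH1 P1=NH2
Op 4: best P0=NH4 P1=NH2
Op 5: best P0=NH1 P1=NH2
Op 6: best P0=NH2 P1=NH2
Op 7: best P0=NH2 P1=NH4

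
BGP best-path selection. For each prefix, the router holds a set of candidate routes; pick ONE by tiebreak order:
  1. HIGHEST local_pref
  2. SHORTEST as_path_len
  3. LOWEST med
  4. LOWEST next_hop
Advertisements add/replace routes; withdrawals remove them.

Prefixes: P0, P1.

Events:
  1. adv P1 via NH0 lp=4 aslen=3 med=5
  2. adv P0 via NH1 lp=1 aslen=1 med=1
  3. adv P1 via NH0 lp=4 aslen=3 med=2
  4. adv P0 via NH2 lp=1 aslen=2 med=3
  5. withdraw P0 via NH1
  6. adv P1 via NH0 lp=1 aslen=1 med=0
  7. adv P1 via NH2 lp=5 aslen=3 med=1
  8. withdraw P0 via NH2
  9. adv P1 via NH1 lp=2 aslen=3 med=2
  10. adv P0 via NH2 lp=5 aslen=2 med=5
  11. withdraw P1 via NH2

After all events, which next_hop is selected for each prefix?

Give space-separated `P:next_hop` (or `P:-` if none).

Op 1: best P0=- P1=NH0
Op 2: best P0=NH1 P1=NH0
Op 3: best P0=NH1 P1=NH0
Op 4: best P0=NH1 P1=NH0
Op 5: best P0=NH2 P1=NH0
Op 6: best P0=NH2 P1=NH0
Op 7: best P0=NH2 P1=NH2
Op 8: best P0=- P1=NH2
Op 9: best P0=- P1=NH2
Op 10: best P0=NH2 P1=NH2
Op 11: best P0=NH2 P1=NH1

Answer: P0:NH2 P1:NH1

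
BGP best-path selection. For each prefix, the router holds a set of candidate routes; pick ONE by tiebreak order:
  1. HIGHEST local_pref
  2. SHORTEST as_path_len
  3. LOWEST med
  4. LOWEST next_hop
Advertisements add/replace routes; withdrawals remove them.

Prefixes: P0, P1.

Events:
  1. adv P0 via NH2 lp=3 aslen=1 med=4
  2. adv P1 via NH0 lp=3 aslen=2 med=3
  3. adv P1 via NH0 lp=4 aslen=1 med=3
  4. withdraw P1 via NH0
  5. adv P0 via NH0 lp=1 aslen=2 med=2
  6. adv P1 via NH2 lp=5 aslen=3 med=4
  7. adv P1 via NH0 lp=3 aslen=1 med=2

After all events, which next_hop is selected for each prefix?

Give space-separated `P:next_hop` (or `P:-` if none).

Answer: P0:NH2 P1:NH2

Derivation:
Op 1: best P0=NH2 P1=-
Op 2: best P0=NH2 P1=NH0
Op 3: best P0=NH2 P1=NH0
Op 4: best P0=NH2 P1=-
Op 5: best P0=NH2 P1=-
Op 6: best P0=NH2 P1=NH2
Op 7: best P0=NH2 P1=NH2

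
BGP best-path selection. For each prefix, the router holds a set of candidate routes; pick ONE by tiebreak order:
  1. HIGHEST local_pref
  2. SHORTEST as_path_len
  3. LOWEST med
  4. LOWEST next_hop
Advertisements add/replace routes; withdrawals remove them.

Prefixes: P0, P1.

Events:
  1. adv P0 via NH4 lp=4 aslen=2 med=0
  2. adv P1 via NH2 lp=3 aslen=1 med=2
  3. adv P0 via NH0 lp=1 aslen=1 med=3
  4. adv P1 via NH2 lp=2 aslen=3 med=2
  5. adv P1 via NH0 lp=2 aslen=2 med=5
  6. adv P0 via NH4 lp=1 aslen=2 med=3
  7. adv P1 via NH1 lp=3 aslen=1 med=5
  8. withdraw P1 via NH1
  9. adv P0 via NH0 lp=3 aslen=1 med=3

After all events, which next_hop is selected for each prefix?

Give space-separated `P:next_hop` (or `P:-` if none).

Op 1: best P0=NH4 P1=-
Op 2: best P0=NH4 P1=NH2
Op 3: best P0=NH4 P1=NH2
Op 4: best P0=NH4 P1=NH2
Op 5: best P0=NH4 P1=NH0
Op 6: best P0=NH0 P1=NH0
Op 7: best P0=NH0 P1=NH1
Op 8: best P0=NH0 P1=NH0
Op 9: best P0=NH0 P1=NH0

Answer: P0:NH0 P1:NH0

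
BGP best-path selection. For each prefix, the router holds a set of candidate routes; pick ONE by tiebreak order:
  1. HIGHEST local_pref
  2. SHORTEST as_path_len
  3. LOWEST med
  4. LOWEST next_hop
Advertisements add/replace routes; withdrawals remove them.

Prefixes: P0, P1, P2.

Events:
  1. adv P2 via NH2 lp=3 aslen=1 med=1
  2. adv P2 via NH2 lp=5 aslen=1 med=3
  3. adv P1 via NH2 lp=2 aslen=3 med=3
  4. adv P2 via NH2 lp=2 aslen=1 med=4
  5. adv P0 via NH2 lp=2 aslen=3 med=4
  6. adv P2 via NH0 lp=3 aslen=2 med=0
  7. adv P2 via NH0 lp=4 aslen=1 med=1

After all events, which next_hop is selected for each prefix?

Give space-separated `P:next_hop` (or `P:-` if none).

Answer: P0:NH2 P1:NH2 P2:NH0

Derivation:
Op 1: best P0=- P1=- P2=NH2
Op 2: best P0=- P1=- P2=NH2
Op 3: best P0=- P1=NH2 P2=NH2
Op 4: best P0=- P1=NH2 P2=NH2
Op 5: best P0=NH2 P1=NH2 P2=NH2
Op 6: best P0=NH2 P1=NH2 P2=NH0
Op 7: best P0=NH2 P1=NH2 P2=NH0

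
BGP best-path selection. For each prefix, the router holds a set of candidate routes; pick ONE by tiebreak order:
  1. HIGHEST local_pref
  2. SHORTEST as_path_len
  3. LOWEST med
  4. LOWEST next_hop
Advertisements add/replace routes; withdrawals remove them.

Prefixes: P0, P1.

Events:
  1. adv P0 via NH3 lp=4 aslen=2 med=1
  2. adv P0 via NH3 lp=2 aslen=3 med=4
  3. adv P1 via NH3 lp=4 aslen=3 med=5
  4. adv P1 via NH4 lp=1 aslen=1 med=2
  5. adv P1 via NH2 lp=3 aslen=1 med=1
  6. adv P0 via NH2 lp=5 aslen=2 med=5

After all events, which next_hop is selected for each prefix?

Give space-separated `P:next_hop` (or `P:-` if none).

Op 1: best P0=NH3 P1=-
Op 2: best P0=NH3 P1=-
Op 3: best P0=NH3 P1=NH3
Op 4: best P0=NH3 P1=NH3
Op 5: best P0=NH3 P1=NH3
Op 6: best P0=NH2 P1=NH3

Answer: P0:NH2 P1:NH3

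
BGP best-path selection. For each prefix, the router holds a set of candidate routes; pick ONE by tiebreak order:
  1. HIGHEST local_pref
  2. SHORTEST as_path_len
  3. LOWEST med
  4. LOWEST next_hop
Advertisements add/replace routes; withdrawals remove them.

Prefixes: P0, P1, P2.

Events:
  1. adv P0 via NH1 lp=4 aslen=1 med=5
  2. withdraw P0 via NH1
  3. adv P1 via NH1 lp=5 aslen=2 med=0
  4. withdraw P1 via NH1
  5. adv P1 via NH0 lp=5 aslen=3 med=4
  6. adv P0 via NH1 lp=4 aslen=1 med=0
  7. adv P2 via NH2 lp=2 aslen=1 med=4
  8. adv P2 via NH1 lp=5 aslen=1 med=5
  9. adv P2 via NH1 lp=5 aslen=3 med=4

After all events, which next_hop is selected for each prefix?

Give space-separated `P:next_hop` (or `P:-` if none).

Answer: P0:NH1 P1:NH0 P2:NH1

Derivation:
Op 1: best P0=NH1 P1=- P2=-
Op 2: best P0=- P1=- P2=-
Op 3: best P0=- P1=NH1 P2=-
Op 4: best P0=- P1=- P2=-
Op 5: best P0=- P1=NH0 P2=-
Op 6: best P0=NH1 P1=NH0 P2=-
Op 7: best P0=NH1 P1=NH0 P2=NH2
Op 8: best P0=NH1 P1=NH0 P2=NH1
Op 9: best P0=NH1 P1=NH0 P2=NH1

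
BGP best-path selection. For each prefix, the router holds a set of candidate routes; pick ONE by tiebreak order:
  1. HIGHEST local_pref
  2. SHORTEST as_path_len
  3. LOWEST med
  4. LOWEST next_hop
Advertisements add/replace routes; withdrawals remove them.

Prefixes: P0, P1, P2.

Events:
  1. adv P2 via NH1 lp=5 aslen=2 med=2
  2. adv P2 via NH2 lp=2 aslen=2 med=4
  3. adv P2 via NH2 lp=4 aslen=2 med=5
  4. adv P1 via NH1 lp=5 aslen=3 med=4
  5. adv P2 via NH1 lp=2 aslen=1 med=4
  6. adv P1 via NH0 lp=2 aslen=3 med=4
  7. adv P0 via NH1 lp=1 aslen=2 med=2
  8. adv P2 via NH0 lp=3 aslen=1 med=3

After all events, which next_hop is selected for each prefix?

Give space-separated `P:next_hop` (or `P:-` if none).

Op 1: best P0=- P1=- P2=NH1
Op 2: best P0=- P1=- P2=NH1
Op 3: best P0=- P1=- P2=NH1
Op 4: best P0=- P1=NH1 P2=NH1
Op 5: best P0=- P1=NH1 P2=NH2
Op 6: best P0=- P1=NH1 P2=NH2
Op 7: best P0=NH1 P1=NH1 P2=NH2
Op 8: best P0=NH1 P1=NH1 P2=NH2

Answer: P0:NH1 P1:NH1 P2:NH2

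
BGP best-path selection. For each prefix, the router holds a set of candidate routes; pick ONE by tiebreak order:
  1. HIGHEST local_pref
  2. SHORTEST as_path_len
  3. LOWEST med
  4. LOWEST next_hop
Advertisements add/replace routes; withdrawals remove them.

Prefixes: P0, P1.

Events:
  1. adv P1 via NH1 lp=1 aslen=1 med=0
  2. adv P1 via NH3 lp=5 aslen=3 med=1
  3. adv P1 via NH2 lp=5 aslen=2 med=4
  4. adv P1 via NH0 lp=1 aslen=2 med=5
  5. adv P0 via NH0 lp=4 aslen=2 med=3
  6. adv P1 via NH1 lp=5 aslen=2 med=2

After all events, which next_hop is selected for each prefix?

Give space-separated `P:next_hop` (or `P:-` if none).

Answer: P0:NH0 P1:NH1

Derivation:
Op 1: best P0=- P1=NH1
Op 2: best P0=- P1=NH3
Op 3: best P0=- P1=NH2
Op 4: best P0=- P1=NH2
Op 5: best P0=NH0 P1=NH2
Op 6: best P0=NH0 P1=NH1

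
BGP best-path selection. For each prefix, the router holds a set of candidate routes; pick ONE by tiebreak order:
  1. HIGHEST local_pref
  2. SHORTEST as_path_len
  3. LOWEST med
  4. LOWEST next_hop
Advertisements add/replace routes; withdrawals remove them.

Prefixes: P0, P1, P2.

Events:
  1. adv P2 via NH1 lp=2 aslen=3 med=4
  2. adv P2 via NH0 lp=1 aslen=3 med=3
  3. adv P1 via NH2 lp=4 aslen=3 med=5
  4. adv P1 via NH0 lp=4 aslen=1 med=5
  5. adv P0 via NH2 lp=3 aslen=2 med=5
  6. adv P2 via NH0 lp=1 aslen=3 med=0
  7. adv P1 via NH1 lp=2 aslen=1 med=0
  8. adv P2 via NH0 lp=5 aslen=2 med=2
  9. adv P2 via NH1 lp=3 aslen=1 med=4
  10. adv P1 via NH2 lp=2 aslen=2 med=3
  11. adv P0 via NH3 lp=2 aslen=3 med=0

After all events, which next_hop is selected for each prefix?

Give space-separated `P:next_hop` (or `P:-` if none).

Op 1: best P0=- P1=- P2=NH1
Op 2: best P0=- P1=- P2=NH1
Op 3: best P0=- P1=NH2 P2=NH1
Op 4: best P0=- P1=NH0 P2=NH1
Op 5: best P0=NH2 P1=NH0 P2=NH1
Op 6: best P0=NH2 P1=NH0 P2=NH1
Op 7: best P0=NH2 P1=NH0 P2=NH1
Op 8: best P0=NH2 P1=NH0 P2=NH0
Op 9: best P0=NH2 P1=NH0 P2=NH0
Op 10: best P0=NH2 P1=NH0 P2=NH0
Op 11: best P0=NH2 P1=NH0 P2=NH0

Answer: P0:NH2 P1:NH0 P2:NH0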